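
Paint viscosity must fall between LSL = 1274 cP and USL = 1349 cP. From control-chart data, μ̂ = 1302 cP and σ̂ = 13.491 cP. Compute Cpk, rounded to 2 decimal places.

Cpu = (USL − μ̂) / (3σ̂) = (1349 − 1302) / (3 × 13.491) = 1.1613; Cpl = (μ̂ − LSL) / (3σ̂) = (1302 − 1274) / (3 × 13.491) = 0.6918; Cpk = min(Cpu, Cpl) = 0.6918

0.69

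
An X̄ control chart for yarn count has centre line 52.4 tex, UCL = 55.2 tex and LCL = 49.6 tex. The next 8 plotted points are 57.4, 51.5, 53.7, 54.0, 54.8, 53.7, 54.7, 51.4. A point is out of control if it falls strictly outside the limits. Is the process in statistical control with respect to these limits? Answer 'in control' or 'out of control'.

out of control

Compare each point to [49.6, 55.2]: sample 1 = 57.4 > UCL.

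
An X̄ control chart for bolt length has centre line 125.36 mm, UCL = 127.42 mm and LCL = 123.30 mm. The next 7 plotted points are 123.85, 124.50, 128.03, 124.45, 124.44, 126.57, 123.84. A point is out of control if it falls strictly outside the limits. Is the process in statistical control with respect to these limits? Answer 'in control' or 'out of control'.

out of control

Compare each point to [123.30, 127.42]: sample 3 = 128.03 > UCL.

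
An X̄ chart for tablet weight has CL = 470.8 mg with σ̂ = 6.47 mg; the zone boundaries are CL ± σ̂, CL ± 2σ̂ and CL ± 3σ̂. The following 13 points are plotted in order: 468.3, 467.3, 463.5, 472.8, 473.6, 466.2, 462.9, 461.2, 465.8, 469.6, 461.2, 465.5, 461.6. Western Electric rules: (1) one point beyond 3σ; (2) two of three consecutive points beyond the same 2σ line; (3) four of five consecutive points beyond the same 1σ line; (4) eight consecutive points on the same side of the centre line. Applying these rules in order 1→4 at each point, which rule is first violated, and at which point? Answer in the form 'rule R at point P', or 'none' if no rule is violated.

rule 4 at point 13

Zone of each point (C = within 1σ̂, B = 1σ̂–2σ̂, A = 2σ̂–3σ̂, * = beyond 3σ̂; sign = side of CL): 1:-C, 2:-C, 3:-B, 4:+C, 5:+C, 6:-C, 7:-B, 8:-B, 9:-C, 10:-C, 11:-B, 12:-C, 13:-B
Rule 4 (eight consecutive points on the same side of the centre line) is satisfied at point 13.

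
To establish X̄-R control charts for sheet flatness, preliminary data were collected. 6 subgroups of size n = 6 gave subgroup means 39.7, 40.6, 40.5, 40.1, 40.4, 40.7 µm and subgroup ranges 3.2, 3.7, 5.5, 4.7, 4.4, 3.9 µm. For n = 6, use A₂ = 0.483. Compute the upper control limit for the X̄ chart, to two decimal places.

X̄̄ = (39.7 + 40.6 + 40.5 + 40.1 + 40.4 + 40.7) / 6 = 242.0000 / 6 = 40.3333
R̄ = (3.2 + 3.7 + 5.5 + 4.7 + 4.4 + 3.9) / 6 = 25.4000 / 6 = 4.2333
UCL = X̄̄ + A₂·R̄ = 40.3333 + 0.483 × 4.2333 = 42.3780

42.38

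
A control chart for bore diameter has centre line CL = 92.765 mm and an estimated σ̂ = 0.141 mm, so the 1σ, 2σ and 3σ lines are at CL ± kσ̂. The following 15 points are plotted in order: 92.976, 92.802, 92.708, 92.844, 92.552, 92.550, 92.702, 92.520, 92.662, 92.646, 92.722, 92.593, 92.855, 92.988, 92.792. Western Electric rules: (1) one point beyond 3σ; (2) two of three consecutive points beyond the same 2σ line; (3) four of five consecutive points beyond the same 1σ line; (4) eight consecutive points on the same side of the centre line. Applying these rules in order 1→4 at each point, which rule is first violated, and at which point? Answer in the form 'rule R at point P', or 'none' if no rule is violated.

rule 4 at point 12

Zone of each point (C = within 1σ̂, B = 1σ̂–2σ̂, A = 2σ̂–3σ̂, * = beyond 3σ̂; sign = side of CL): 1:+B, 2:+C, 3:-C, 4:+C, 5:-B, 6:-B, 7:-C, 8:-B, 9:-C, 10:-C, 11:-C, 12:-B, 13:+C, 14:+B, 15:+C
Rule 4 (eight consecutive points on the same side of the centre line) is satisfied at point 12.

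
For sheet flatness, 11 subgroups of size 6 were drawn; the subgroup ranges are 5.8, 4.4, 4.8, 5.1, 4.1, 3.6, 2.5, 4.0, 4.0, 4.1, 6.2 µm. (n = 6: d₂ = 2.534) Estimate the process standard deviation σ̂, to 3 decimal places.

R̄ = (5.8 + 4.4 + 4.8 + 5.1 + 4.1 + 3.6 + 2.5 + 4.0 + 4.0 + 4.1 + 6.2) / 11 = 4.4182
σ̂ = R̄ / d₂ = 4.4182 / 2.534 = 1.7436

1.744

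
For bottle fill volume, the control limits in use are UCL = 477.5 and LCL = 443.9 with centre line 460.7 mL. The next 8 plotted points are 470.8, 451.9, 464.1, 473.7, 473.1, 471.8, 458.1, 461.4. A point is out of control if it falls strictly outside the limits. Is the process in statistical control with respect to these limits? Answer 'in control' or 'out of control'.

in control

All 8 points lie within [443.9, 477.5].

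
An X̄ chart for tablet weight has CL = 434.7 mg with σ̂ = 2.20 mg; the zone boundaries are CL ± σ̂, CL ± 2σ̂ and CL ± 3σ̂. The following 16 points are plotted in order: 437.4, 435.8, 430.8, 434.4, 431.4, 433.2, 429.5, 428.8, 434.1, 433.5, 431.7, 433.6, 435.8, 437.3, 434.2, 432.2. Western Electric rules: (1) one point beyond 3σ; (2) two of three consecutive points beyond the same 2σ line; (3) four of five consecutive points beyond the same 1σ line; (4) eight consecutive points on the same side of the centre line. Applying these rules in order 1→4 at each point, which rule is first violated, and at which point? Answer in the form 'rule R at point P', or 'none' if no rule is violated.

rule 2 at point 8

Zone of each point (C = within 1σ̂, B = 1σ̂–2σ̂, A = 2σ̂–3σ̂, * = beyond 3σ̂; sign = side of CL): 1:+B, 2:+C, 3:-B, 4:-C, 5:-B, 6:-C, 7:-A, 8:-A, 9:-C, 10:-C, 11:-B, 12:-C, 13:+C, 14:+B, 15:-C, 16:-B
Rule 2 (two of three consecutive points beyond the same 2σ limit) is satisfied at point 8.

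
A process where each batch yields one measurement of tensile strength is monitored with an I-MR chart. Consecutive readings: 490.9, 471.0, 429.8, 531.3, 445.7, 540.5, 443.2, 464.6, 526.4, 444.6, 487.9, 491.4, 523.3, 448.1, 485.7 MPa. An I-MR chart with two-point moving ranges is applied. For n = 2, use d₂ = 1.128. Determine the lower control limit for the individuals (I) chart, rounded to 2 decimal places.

330.26

X̄ = (490.9 + 471.0 + 429.8 + 531.3 + 445.7 + 540.5 + 443.2 + 464.6 + 526.4 + 444.6 + 487.9 + 491.4 + 523.3 + 448.1 + 485.7) / 15 = 481.6267
Moving ranges: 19.9, 41.2, 101.5, 85.6, 94.8, 97.3, 21.4, 61.8, 81.8, 43.3, 3.5, 31.9, 75.2, 37.6; M̄R̄ = 796.8000 / 14 = 56.9143
LCL = X̄ − 3·M̄R̄/d₂ = 481.6267 − 3 × 56.9143 / 1.128 = 330.2589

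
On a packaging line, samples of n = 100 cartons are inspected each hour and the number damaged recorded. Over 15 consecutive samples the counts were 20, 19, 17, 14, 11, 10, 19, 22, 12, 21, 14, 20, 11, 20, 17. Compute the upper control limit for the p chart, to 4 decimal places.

0.2759

p̄ = Σdᵢ / (k·n) = 247 / (15 × 100) = 0.16467
UCL = p̄ + 3·√(p̄(1−p̄)/n) = 0.16467 + 3 × √(0.16467×0.83533/100) = 0.16467 + 3 × 0.03709 = 0.27593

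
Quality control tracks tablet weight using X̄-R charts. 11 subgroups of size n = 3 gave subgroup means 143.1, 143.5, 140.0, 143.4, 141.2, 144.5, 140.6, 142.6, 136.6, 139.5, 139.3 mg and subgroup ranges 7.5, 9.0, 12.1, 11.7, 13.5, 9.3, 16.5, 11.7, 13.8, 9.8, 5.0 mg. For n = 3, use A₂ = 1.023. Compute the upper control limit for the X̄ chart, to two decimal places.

152.45

X̄̄ = (143.1 + 143.5 + 140.0 + 143.4 + 141.2 + 144.5 + 140.6 + 142.6 + 136.6 + 139.5 + 139.3) / 11 = 1554.3000 / 11 = 141.3000
R̄ = (7.5 + 9.0 + 12.1 + 11.7 + 13.5 + 9.3 + 16.5 + 11.7 + 13.8 + 9.8 + 5.0) / 11 = 119.9000 / 11 = 10.9000
UCL = X̄̄ + A₂·R̄ = 141.3000 + 1.023 × 10.9000 = 152.4507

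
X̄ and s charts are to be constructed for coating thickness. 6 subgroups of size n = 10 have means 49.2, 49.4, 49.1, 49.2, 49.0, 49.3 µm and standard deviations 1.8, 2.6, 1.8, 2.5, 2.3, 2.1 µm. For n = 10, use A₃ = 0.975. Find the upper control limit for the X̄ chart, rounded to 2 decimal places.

X̄̄ = (49.2 + 49.4 + 49.1 + 49.2 + 49.0 + 49.3) / 6 = 49.2000
s̄ = (1.8 + 2.6 + 1.8 + 2.5 + 2.3 + 2.1) / 6 = 2.1833
UCL = X̄̄ + A₃·s̄ = 49.2000 + 0.975 × 2.1833 = 51.3287

51.33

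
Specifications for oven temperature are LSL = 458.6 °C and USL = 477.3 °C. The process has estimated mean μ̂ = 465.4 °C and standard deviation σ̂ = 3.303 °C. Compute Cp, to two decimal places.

0.94

Cp = (USL − LSL) / (6σ̂) = (477.3 − 458.6) / (6 × 3.303) = 18.7000 / 19.8180 = 0.9436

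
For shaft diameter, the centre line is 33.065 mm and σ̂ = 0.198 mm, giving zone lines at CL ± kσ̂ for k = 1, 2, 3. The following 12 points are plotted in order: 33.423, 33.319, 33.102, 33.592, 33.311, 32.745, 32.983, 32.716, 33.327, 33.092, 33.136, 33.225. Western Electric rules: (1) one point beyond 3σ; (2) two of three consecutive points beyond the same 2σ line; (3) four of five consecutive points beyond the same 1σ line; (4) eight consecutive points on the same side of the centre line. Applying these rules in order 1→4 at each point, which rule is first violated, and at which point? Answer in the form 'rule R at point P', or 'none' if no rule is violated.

rule 3 at point 5

Zone of each point (C = within 1σ̂, B = 1σ̂–2σ̂, A = 2σ̂–3σ̂, * = beyond 3σ̂; sign = side of CL): 1:+B, 2:+B, 3:+C, 4:+A, 5:+B, 6:-B, 7:-C, 8:-B, 9:+B, 10:+C, 11:+C, 12:+C
Rule 3 (four of five consecutive points beyond the same 1σ limit) is satisfied at point 5.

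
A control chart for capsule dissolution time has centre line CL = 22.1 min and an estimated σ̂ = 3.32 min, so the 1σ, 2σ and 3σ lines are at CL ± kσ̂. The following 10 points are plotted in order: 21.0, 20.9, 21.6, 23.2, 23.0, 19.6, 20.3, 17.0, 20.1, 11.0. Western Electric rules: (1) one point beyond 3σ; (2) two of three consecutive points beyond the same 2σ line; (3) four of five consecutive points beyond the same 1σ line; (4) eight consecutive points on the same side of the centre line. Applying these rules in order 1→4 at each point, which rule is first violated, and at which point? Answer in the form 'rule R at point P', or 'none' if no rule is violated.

Zone of each point (C = within 1σ̂, B = 1σ̂–2σ̂, A = 2σ̂–3σ̂, * = beyond 3σ̂; sign = side of CL): 1:-C, 2:-C, 3:-C, 4:+C, 5:+C, 6:-C, 7:-C, 8:-B, 9:-C, 10:-*
Rule 1 (one point beyond the 3σ limits) is satisfied at point 10.

rule 1 at point 10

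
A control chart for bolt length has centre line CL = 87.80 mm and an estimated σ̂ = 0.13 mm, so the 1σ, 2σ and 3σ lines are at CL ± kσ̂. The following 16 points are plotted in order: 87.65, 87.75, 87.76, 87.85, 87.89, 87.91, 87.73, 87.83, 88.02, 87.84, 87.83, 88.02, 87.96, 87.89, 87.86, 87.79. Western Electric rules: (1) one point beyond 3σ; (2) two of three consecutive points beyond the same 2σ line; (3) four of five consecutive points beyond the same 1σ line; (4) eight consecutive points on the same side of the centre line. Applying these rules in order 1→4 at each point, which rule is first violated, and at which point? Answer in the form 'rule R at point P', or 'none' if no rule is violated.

Zone of each point (C = within 1σ̂, B = 1σ̂–2σ̂, A = 2σ̂–3σ̂, * = beyond 3σ̂; sign = side of CL): 1:-B, 2:-C, 3:-C, 4:+C, 5:+C, 6:+C, 7:-C, 8:+C, 9:+B, 10:+C, 11:+C, 12:+B, 13:+B, 14:+C, 15:+C, 16:-C
Rule 4 (eight consecutive points on the same side of the centre line) is satisfied at point 15.

rule 4 at point 15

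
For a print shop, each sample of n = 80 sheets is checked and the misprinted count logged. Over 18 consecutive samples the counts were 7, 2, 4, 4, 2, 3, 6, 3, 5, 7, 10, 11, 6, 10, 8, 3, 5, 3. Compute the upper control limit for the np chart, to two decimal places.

p̄ = Σdᵢ / (k·n) = 99 / (18 × 80) = 0.06875
UCL = np̄ + 3·√(np̄(1−p̄)) = 5.5000 + 3 × √(5.5000×0.93125) = 5.5000 + 3 × 2.2632 = 12.2895

12.29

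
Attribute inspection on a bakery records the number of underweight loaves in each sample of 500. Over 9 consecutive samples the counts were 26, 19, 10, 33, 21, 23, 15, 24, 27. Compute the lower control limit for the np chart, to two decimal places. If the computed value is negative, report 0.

p̄ = Σdᵢ / (k·n) = 198 / (9 × 500) = 0.04400
LCL = np̄ − 3·√(np̄(1−p̄)) = 22.0000 − 3 × 4.5861 = 8.2418

8.24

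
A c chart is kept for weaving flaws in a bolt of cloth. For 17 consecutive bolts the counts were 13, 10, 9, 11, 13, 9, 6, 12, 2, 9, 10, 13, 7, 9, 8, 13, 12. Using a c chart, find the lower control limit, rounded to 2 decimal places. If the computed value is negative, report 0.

0.39

c̄ = (13 + 10 + 9 + 11 + 13 + 9 + 6 + 12 + 2 + 9 + 10 + 13 + 7 + 9 + 8 + 13 + 12) / 17 = 166 / 17 = 9.7647
LCL = c̄ − 3√c̄ = 9.7647 − 3 × 3.1249 = 0.3901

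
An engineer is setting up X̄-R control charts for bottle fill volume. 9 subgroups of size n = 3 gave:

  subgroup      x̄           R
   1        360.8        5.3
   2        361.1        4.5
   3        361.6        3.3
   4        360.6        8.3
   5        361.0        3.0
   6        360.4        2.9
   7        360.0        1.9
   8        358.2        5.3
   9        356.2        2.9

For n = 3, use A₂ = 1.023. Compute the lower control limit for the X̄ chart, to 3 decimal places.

355.738

X̄̄ = (360.8 + 361.1 + 361.6 + 360.6 + 361.0 + 360.4 + 360.0 + 358.2 + 356.2) / 9 = 3239.9000 / 9 = 359.9889
R̄ = (5.3 + 4.5 + 3.3 + 8.3 + 3.0 + 2.9 + 1.9 + 5.3 + 2.9) / 9 = 37.4000 / 9 = 4.1556
LCL = X̄̄ − A₂·R̄ = 359.9889 − 1.023 × 4.1556 = 355.7378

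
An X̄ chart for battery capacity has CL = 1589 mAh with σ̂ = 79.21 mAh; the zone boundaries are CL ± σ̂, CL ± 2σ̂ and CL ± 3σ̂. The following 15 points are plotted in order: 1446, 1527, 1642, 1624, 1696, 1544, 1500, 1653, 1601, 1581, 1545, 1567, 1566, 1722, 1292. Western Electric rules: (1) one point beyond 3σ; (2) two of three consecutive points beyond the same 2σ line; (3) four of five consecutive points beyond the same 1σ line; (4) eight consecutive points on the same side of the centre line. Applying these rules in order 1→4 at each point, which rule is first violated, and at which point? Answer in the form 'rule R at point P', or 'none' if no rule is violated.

Zone of each point (C = within 1σ̂, B = 1σ̂–2σ̂, A = 2σ̂–3σ̂, * = beyond 3σ̂; sign = side of CL): 1:-B, 2:-C, 3:+C, 4:+C, 5:+B, 6:-C, 7:-B, 8:+C, 9:+C, 10:-C, 11:-C, 12:-C, 13:-C, 14:+B, 15:-*
Rule 1 (one point beyond the 3σ limits) is satisfied at point 15.

rule 1 at point 15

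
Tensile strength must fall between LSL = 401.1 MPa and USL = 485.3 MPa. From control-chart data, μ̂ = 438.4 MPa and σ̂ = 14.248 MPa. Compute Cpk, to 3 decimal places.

0.873

Cpu = (USL − μ̂) / (3σ̂) = (485.3 − 438.4) / (3 × 14.248) = 1.0972; Cpl = (μ̂ − LSL) / (3σ̂) = (438.4 − 401.1) / (3 × 14.248) = 0.8726; Cpk = min(Cpu, Cpl) = 0.8726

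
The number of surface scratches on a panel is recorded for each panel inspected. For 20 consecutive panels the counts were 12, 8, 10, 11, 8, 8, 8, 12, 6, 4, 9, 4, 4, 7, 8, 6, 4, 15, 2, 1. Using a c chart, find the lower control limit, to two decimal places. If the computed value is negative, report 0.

0.00

c̄ = (12 + 8 + 10 + 11 + 8 + 8 + 8 + 12 + 6 + 4 + 9 + 4 + 4 + 7 + 8 + 6 + 4 + 15 + 2 + 1) / 20 = 147 / 20 = 7.3500
LCL = c̄ − 3√c̄ = 7.3500 − 3 × 2.7111 = -0.7833 → 0 (cannot be negative)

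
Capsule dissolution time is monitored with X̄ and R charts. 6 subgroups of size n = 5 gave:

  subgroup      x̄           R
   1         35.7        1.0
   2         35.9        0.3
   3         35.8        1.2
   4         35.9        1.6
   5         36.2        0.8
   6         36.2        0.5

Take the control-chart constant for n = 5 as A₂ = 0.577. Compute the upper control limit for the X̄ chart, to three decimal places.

X̄̄ = (35.7 + 35.9 + 35.8 + 35.9 + 36.2 + 36.2) / 6 = 215.7000 / 6 = 35.9500
R̄ = (1.0 + 0.3 + 1.2 + 1.6 + 0.8 + 0.5) / 6 = 5.4000 / 6 = 0.9000
UCL = X̄̄ + A₂·R̄ = 35.9500 + 0.577 × 0.9000 = 36.4693

36.469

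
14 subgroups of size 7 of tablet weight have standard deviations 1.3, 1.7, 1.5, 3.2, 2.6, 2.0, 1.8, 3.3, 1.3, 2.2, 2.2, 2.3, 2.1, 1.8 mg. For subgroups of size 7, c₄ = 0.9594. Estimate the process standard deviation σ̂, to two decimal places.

s̄ = (1.3 + 1.7 + 1.5 + 3.2 + 2.6 + 2.0 + 1.8 + 3.3 + 1.3 + 2.2 + 2.2 + 2.3 + 2.1 + 1.8) / 14 = 2.0929
σ̂ = s̄ / c₄ = 2.0929 / 0.9594 = 2.1814

2.18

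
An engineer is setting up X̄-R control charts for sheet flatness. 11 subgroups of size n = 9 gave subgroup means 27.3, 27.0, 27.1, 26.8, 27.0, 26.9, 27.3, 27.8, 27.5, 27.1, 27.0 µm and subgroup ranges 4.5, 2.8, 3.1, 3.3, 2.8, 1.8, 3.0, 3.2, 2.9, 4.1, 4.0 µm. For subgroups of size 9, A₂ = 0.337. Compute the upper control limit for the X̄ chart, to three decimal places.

28.251

X̄̄ = (27.3 + 27.0 + 27.1 + 26.8 + 27.0 + 26.9 + 27.3 + 27.8 + 27.5 + 27.1 + 27.0) / 11 = 298.8000 / 11 = 27.1636
R̄ = (4.5 + 2.8 + 3.1 + 3.3 + 2.8 + 1.8 + 3.0 + 3.2 + 2.9 + 4.1 + 4.0) / 11 = 35.5000 / 11 = 3.2273
UCL = X̄̄ + A₂·R̄ = 27.1636 + 0.337 × 3.2273 = 28.2512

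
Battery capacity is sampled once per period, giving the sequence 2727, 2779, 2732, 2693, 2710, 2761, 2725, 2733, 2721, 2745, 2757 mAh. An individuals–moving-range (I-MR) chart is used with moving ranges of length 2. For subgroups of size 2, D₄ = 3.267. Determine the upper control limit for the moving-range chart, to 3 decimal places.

Moving ranges: 52, 47, 39, 17, 51, 36, 8, 12, 24, 12; M̄R̄ = 298.0000 / 10 = 29.8000
UCL_MR = D₄·M̄R̄ = 3.267 × 29.8000 = 97.3566

97.357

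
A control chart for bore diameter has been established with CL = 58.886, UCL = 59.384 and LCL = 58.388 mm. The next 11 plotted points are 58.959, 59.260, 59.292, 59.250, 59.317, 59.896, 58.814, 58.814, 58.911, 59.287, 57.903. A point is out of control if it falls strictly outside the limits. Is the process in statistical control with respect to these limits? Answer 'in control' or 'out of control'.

Compare each point to [58.388, 59.384]: sample 6 = 59.896 > UCL; sample 11 = 57.903 < LCL.

out of control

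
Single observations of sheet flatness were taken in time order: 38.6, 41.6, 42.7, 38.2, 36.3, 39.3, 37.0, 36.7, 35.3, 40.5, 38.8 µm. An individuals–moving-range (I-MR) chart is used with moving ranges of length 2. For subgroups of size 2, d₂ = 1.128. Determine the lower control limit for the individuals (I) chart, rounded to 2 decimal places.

32.15

X̄ = (38.6 + 41.6 + 42.7 + 38.2 + 36.3 + 39.3 + 37.0 + 36.7 + 35.3 + 40.5 + 38.8) / 11 = 38.6364
Moving ranges: 3.0, 1.1, 4.5, 1.9, 3.0, 2.3, 0.3, 1.4, 5.2, 1.7; M̄R̄ = 24.4000 / 10 = 2.4400
LCL = X̄ − 3·M̄R̄/d₂ = 38.6364 − 3 × 2.4400 / 1.128 = 32.1470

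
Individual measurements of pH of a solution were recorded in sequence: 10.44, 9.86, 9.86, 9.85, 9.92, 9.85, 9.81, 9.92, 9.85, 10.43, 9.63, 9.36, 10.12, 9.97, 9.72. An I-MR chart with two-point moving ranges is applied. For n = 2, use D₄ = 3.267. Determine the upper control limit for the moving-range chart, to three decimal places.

Moving ranges: 0.58, 0.00, 0.01, 0.07, 0.07, 0.04, 0.11, 0.07, 0.58, 0.80, 0.27, 0.76, 0.15, 0.25; M̄R̄ = 3.7600 / 14 = 0.2686
UCL_MR = D₄·M̄R̄ = 3.267 × 0.2686 = 0.8774

0.877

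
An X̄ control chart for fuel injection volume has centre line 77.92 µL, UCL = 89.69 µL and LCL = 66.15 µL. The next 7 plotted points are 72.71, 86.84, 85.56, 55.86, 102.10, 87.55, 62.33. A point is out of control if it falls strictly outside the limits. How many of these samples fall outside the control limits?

Compare each point to [66.15, 89.69]: sample 4 = 55.86 < LCL; sample 5 = 102.10 > UCL; sample 7 = 62.33 < LCL.

3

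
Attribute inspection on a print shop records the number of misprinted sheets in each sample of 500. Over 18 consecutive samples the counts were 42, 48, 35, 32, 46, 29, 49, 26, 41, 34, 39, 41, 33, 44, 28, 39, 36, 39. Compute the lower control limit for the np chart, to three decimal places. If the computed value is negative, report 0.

20.093

p̄ = Σdᵢ / (k·n) = 681 / (18 × 500) = 0.07567
LCL = np̄ − 3·√(np̄(1−p̄)) = 37.8333 − 3 × 5.9136 = 20.0925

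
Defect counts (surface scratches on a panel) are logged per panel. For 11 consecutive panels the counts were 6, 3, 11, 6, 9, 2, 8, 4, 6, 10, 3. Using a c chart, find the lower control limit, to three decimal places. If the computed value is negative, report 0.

0.000

c̄ = (6 + 3 + 11 + 6 + 9 + 2 + 8 + 4 + 6 + 10 + 3) / 11 = 68 / 11 = 6.1818
LCL = c̄ − 3√c̄ = 6.1818 − 3 × 2.4863 = -1.2772 → 0 (cannot be negative)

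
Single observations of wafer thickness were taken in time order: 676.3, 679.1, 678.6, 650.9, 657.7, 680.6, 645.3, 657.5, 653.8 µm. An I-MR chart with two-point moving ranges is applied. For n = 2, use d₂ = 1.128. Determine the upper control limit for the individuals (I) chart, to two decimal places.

X̄ = (676.3 + 679.1 + 678.6 + 650.9 + 657.7 + 680.6 + 645.3 + 657.5 + 653.8) / 9 = 664.4222
Moving ranges: 2.8, 0.5, 27.7, 6.8, 22.9, 35.3, 12.2, 3.7; M̄R̄ = 111.9000 / 8 = 13.9875
UCL = X̄ + 3·M̄R̄/d₂ = 664.4222 + 3 × 13.9875 / 1.128 = 701.6230

701.62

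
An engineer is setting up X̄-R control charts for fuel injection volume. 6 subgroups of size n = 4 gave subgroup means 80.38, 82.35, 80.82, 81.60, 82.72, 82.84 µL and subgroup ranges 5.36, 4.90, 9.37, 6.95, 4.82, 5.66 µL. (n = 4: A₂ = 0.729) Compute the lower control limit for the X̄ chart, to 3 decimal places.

X̄̄ = (80.38 + 82.35 + 80.82 + 81.60 + 82.72 + 82.84) / 6 = 490.7100 / 6 = 81.7850
R̄ = (5.36 + 4.90 + 9.37 + 6.95 + 4.82 + 5.66) / 6 = 37.0600 / 6 = 6.1767
LCL = X̄̄ − A₂·R̄ = 81.7850 − 0.729 × 6.1767 = 77.2822

77.282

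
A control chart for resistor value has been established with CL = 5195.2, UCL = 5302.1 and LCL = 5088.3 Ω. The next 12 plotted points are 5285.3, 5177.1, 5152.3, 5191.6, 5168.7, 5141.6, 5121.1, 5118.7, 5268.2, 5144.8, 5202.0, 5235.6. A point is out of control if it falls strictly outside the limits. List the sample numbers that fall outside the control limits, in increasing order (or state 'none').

All 12 points lie within [5088.3, 5302.1].

none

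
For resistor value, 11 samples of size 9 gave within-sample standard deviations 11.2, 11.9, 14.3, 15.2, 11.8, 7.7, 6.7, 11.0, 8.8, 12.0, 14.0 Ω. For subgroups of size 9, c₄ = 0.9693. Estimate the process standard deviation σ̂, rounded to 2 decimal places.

11.69

s̄ = (11.2 + 11.9 + 14.3 + 15.2 + 11.8 + 7.7 + 6.7 + 11.0 + 8.8 + 12.0 + 14.0) / 11 = 11.3273
σ̂ = s̄ / c₄ = 11.3273 / 0.9693 = 11.6860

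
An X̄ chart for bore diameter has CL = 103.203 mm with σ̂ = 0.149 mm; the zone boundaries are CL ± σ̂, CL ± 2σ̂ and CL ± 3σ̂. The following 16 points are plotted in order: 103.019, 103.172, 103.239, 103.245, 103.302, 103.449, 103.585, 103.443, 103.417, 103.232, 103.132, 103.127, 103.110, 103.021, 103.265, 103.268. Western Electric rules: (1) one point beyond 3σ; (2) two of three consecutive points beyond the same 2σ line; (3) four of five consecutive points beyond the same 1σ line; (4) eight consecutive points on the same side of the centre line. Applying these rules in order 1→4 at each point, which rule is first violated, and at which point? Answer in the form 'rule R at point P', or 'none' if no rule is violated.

rule 3 at point 9

Zone of each point (C = within 1σ̂, B = 1σ̂–2σ̂, A = 2σ̂–3σ̂, * = beyond 3σ̂; sign = side of CL): 1:-B, 2:-C, 3:+C, 4:+C, 5:+C, 6:+B, 7:+A, 8:+B, 9:+B, 10:+C, 11:-C, 12:-C, 13:-C, 14:-B, 15:+C, 16:+C
Rule 3 (four of five consecutive points beyond the same 1σ limit) is satisfied at point 9.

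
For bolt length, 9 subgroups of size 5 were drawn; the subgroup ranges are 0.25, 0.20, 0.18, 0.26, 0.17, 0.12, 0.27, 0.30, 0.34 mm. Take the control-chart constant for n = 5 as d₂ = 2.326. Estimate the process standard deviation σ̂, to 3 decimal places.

0.100

R̄ = (0.25 + 0.20 + 0.18 + 0.26 + 0.17 + 0.12 + 0.27 + 0.30 + 0.34) / 9 = 0.2322
σ̂ = R̄ / d₂ = 0.2322 / 2.326 = 0.0998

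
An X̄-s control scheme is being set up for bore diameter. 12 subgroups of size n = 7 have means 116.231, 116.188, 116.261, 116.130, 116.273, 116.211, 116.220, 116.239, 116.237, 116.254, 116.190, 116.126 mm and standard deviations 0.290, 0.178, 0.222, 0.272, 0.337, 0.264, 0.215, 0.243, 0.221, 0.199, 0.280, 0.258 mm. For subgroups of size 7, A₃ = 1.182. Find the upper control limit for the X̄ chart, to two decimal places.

X̄̄ = (116.231 + 116.188 + 116.261 + 116.130 + 116.273 + 116.211 + 116.220 + 116.239 + 116.237 + 116.254 + 116.190 + 116.126) / 12 = 116.2133
s̄ = (0.290 + 0.178 + 0.222 + 0.272 + 0.337 + 0.264 + 0.215 + 0.243 + 0.221 + 0.199 + 0.280 + 0.258) / 12 = 0.2482
UCL = X̄̄ + A₃·s̄ = 116.2133 + 1.182 × 0.2482 = 116.5068

116.51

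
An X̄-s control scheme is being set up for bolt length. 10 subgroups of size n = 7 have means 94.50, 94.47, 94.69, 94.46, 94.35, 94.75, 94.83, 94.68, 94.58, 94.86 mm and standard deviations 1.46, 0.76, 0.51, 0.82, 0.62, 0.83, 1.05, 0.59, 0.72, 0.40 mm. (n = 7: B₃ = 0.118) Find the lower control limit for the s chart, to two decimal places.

0.09

s̄ = (1.46 + 0.76 + 0.51 + 0.82 + 0.62 + 0.83 + 1.05 + 0.59 + 0.72 + 0.40) / 10 = 0.7760
LCL_s = B₃·s̄ = 0.118 × 0.7760 = 0.0916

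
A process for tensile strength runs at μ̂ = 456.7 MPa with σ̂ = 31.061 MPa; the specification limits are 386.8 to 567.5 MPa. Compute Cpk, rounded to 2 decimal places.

Cpu = (USL − μ̂) / (3σ̂) = (567.5 − 456.7) / (3 × 31.061) = 1.1891; Cpl = (μ̂ − LSL) / (3σ̂) = (456.7 − 386.8) / (3 × 31.061) = 0.7501; Cpk = min(Cpu, Cpl) = 0.7501

0.75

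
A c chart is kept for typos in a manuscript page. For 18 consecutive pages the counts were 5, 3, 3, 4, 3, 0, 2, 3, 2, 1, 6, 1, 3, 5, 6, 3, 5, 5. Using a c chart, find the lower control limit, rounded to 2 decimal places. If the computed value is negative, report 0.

0.00

c̄ = (5 + 3 + 3 + 4 + 3 + 0 + 2 + 3 + 2 + 1 + 6 + 1 + 3 + 5 + 6 + 3 + 5 + 5) / 18 = 60 / 18 = 3.3333
LCL = c̄ − 3√c̄ = 3.3333 − 3 × 1.8257 = -2.1439 → 0 (cannot be negative)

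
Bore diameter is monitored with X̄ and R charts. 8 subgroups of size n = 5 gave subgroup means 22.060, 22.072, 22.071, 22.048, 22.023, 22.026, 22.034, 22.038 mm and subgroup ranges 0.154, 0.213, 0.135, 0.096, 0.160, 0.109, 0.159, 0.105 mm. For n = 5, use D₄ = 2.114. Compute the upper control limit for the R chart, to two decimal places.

0.30

R̄ = (0.154 + 0.213 + 0.135 + 0.096 + 0.160 + 0.109 + 0.159 + 0.105) / 8 = 1.1310 / 8 = 0.1414
UCL_R = D₄·R̄ = 2.114 × 0.1414 = 0.2989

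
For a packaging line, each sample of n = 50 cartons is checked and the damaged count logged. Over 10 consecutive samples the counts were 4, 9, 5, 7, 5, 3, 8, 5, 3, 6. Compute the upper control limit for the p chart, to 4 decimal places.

0.2427

p̄ = Σdᵢ / (k·n) = 55 / (10 × 50) = 0.11000
UCL = p̄ + 3·√(p̄(1−p̄)/n) = 0.11000 + 3 × √(0.11000×0.89000/50) = 0.11000 + 3 × 0.04425 = 0.24275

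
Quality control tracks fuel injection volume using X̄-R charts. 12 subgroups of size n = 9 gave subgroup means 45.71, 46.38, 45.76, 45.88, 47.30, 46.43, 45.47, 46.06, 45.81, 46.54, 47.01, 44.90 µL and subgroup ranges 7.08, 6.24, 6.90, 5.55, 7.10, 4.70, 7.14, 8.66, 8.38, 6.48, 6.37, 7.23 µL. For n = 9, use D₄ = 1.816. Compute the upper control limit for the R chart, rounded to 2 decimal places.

12.38

R̄ = (7.08 + 6.24 + 6.90 + 5.55 + 7.10 + 4.70 + 7.14 + 8.66 + 8.38 + 6.48 + 6.37 + 7.23) / 12 = 81.8300 / 12 = 6.8192
UCL_R = D₄·R̄ = 1.816 × 6.8192 = 12.3836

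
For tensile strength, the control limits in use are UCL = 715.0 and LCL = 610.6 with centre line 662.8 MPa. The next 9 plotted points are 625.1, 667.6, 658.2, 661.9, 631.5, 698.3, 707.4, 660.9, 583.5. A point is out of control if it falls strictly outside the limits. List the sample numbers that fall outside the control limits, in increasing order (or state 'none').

Compare each point to [610.6, 715.0]: sample 9 = 583.5 < LCL.

9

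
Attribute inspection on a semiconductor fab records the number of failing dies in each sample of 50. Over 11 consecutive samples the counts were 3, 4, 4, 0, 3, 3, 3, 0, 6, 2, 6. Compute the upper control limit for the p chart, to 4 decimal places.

0.1640

p̄ = Σdᵢ / (k·n) = 34 / (11 × 50) = 0.06182
UCL = p̄ + 3·√(p̄(1−p̄)/n) = 0.06182 + 3 × √(0.06182×0.93818/50) = 0.06182 + 3 × 0.03406 = 0.16399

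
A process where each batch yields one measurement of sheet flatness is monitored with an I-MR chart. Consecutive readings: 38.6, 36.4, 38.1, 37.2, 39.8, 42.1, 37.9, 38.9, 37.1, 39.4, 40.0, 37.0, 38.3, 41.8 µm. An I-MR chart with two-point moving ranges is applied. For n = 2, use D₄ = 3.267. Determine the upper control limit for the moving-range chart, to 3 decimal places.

6.886

Moving ranges: 2.2, 1.7, 0.9, 2.6, 2.3, 4.2, 1.0, 1.8, 2.3, 0.6, 3.0, 1.3, 3.5; M̄R̄ = 27.4000 / 13 = 2.1077
UCL_MR = D₄·M̄R̄ = 3.267 × 2.1077 = 6.8858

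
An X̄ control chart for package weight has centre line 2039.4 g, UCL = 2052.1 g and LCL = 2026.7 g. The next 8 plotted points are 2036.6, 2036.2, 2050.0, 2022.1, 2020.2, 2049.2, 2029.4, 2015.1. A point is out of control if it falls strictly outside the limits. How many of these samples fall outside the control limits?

3

Compare each point to [2026.7, 2052.1]: sample 4 = 2022.1 < LCL; sample 5 = 2020.2 < LCL; sample 8 = 2015.1 < LCL.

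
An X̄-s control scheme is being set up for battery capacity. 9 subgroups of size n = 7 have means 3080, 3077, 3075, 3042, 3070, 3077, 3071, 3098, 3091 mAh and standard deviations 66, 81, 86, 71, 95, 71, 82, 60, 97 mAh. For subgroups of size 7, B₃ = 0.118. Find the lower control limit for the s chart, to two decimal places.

s̄ = (66 + 81 + 86 + 71 + 95 + 71 + 82 + 60 + 97) / 9 = 78.7778
LCL_s = B₃·s̄ = 0.118 × 78.7778 = 9.2958

9.30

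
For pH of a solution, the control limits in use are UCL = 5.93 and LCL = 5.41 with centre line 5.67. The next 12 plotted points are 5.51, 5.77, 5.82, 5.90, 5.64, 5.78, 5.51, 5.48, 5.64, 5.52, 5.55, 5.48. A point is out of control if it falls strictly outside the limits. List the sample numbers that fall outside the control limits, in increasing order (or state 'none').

none

All 12 points lie within [5.41, 5.93].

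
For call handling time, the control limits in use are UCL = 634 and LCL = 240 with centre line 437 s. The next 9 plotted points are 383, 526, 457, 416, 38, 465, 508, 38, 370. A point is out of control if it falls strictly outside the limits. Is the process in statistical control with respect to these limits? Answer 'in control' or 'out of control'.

Compare each point to [240, 634]: sample 5 = 38 < LCL; sample 8 = 38 < LCL.

out of control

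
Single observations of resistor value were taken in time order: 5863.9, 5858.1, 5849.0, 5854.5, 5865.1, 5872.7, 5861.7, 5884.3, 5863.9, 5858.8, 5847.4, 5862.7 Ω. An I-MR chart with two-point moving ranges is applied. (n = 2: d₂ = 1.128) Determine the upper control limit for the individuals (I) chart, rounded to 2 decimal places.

5891.92

X̄ = (5863.9 + 5858.1 + 5849.0 + 5854.5 + 5865.1 + 5872.7 + 5861.7 + 5884.3 + 5863.9 + 5858.8 + 5847.4 + 5862.7) / 12 = 5861.8417
Moving ranges: 5.8, 9.1, 5.5, 10.6, 7.6, 11.0, 22.6, 20.4, 5.1, 11.4, 15.3; M̄R̄ = 124.4000 / 11 = 11.3091
UCL = X̄ + 3·M̄R̄/d₂ = 5861.8417 + 3 × 11.3091 / 1.128 = 5891.9190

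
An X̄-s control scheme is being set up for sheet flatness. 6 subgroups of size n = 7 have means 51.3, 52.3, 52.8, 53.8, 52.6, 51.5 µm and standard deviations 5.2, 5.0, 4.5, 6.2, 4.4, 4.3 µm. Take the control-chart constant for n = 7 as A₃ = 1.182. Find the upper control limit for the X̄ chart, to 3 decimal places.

X̄̄ = (51.3 + 52.3 + 52.8 + 53.8 + 52.6 + 51.5) / 6 = 52.3833
s̄ = (5.2 + 5.0 + 4.5 + 6.2 + 4.4 + 4.3) / 6 = 4.9333
UCL = X̄̄ + A₃·s̄ = 52.3833 + 1.182 × 4.9333 = 58.2145

58.215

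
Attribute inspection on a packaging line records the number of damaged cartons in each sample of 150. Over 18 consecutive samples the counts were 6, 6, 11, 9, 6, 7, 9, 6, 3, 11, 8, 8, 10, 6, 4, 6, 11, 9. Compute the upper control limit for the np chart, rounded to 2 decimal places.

15.59

p̄ = Σdᵢ / (k·n) = 136 / (18 × 150) = 0.05037
UCL = np̄ + 3·√(np̄(1−p̄)) = 7.5556 + 3 × √(7.5556×0.94963) = 7.5556 + 3 × 2.6786 = 15.5914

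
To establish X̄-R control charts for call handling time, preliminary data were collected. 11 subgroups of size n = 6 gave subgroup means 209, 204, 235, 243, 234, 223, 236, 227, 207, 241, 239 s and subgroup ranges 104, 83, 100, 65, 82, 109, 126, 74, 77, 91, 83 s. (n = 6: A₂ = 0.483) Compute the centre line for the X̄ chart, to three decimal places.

227.091

X̄̄ = (209 + 204 + 235 + 243 + 234 + 223 + 236 + 227 + 207 + 241 + 239) / 11 = 2498.0000 / 11 = 227.0909
CL = X̄̄ = 227.0909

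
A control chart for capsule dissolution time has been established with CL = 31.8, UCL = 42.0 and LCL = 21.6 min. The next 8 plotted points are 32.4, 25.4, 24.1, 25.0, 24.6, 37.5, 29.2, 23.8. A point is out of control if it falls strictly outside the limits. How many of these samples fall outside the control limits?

All 8 points lie within [21.6, 42.0].

0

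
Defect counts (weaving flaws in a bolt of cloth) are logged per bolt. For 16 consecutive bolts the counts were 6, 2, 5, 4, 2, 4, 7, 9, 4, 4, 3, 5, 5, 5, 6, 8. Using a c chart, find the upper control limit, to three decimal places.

11.604

c̄ = (6 + 2 + 5 + 4 + 2 + 4 + 7 + 9 + 4 + 4 + 3 + 5 + 5 + 5 + 6 + 8) / 16 = 79 / 16 = 4.9375
UCL = c̄ + 3√c̄ = 4.9375 + 3 × √4.9375 = 4.9375 + 3 × 2.2220 = 11.6036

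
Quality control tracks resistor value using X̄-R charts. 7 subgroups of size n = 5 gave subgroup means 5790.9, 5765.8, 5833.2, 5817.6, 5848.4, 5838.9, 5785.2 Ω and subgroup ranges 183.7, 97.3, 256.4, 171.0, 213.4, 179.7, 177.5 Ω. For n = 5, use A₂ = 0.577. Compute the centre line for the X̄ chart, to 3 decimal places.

5811.429

X̄̄ = (5790.9 + 5765.8 + 5833.2 + 5817.6 + 5848.4 + 5838.9 + 5785.2) / 7 = 40680.0000 / 7 = 5811.4286
CL = X̄̄ = 5811.4286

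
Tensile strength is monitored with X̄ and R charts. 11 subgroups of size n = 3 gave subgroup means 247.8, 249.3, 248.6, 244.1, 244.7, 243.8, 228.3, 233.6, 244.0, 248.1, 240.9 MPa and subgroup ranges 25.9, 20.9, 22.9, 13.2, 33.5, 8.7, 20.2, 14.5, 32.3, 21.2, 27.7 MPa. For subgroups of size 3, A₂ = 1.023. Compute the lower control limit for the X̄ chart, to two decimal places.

220.61

X̄̄ = (247.8 + 249.3 + 248.6 + 244.1 + 244.7 + 243.8 + 228.3 + 233.6 + 244.0 + 248.1 + 240.9) / 11 = 2673.2000 / 11 = 243.0182
R̄ = (25.9 + 20.9 + 22.9 + 13.2 + 33.5 + 8.7 + 20.2 + 14.5 + 32.3 + 21.2 + 27.7) / 11 = 241.0000 / 11 = 21.9091
LCL = X̄̄ − A₂·R̄ = 243.0182 − 1.023 × 21.9091 = 220.6052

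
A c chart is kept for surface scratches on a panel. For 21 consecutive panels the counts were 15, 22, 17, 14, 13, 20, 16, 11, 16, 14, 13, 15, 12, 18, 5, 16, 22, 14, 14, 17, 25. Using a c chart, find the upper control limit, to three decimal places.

c̄ = (15 + 22 + 17 + 14 + 13 + 20 + 16 + 11 + 16 + 14 + 13 + 15 + 12 + 18 + 5 + 16 + 22 + 14 + 14 + 17 + 25) / 21 = 329 / 21 = 15.6667
UCL = c̄ + 3√c̄ = 15.6667 + 3 × √15.6667 = 15.6667 + 3 × 3.9581 = 27.5410

27.541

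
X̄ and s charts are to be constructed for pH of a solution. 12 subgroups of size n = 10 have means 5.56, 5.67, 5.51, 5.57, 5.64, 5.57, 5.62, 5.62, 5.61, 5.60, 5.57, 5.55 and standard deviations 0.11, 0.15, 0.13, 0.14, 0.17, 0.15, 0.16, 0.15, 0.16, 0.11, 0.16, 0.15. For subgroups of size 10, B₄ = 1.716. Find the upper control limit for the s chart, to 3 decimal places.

0.249

s̄ = (0.11 + 0.15 + 0.13 + 0.14 + 0.17 + 0.15 + 0.16 + 0.15 + 0.16 + 0.11 + 0.16 + 0.15) / 12 = 0.1450
UCL_s = B₄·s̄ = 1.716 × 0.1450 = 0.2488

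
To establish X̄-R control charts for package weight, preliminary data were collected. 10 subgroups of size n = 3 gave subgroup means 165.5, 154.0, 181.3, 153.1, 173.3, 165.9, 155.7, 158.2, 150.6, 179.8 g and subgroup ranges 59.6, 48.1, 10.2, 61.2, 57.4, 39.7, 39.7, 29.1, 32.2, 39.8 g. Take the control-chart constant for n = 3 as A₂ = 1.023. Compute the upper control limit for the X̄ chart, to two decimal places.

X̄̄ = (165.5 + 154.0 + 181.3 + 153.1 + 173.3 + 165.9 + 155.7 + 158.2 + 150.6 + 179.8) / 10 = 1637.4000 / 10 = 163.7400
R̄ = (59.6 + 48.1 + 10.2 + 61.2 + 57.4 + 39.7 + 39.7 + 29.1 + 32.2 + 39.8) / 10 = 417.0000 / 10 = 41.7000
UCL = X̄̄ + A₂·R̄ = 163.7400 + 1.023 × 41.7000 = 206.3991

206.40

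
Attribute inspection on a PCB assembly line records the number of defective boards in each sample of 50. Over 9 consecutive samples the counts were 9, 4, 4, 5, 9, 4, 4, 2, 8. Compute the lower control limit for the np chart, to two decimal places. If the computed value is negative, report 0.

0.00

p̄ = Σdᵢ / (k·n) = 49 / (9 × 50) = 0.10889
LCL = np̄ − 3·√(np̄(1−p̄)) = 5.4444 − 3 × 2.2026 = -1.1635 → 0 (negative, so LCL = 0)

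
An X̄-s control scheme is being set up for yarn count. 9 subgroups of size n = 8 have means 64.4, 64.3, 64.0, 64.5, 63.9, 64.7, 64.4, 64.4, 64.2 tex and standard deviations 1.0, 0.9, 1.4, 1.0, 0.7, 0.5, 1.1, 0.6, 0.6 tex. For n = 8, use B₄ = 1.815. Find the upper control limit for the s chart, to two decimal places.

1.57

s̄ = (1.0 + 0.9 + 1.4 + 1.0 + 0.7 + 0.5 + 1.1 + 0.6 + 0.6) / 9 = 0.8667
UCL_s = B₄·s̄ = 1.815 × 0.8667 = 1.5730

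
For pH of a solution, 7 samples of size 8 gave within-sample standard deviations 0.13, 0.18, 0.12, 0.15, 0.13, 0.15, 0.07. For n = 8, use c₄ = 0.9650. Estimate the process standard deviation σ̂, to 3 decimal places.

0.138

s̄ = (0.13 + 0.18 + 0.12 + 0.15 + 0.13 + 0.15 + 0.07) / 7 = 0.1329
σ̂ = s̄ / c₄ = 0.1329 / 0.9650 = 0.1377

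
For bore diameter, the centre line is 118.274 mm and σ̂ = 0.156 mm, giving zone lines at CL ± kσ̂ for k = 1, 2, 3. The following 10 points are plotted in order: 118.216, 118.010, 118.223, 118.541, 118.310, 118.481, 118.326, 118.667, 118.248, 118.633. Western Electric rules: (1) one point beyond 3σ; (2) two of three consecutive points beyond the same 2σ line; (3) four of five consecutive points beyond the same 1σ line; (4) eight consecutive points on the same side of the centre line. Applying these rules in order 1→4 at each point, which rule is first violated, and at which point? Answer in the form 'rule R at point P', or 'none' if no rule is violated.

rule 2 at point 10

Zone of each point (C = within 1σ̂, B = 1σ̂–2σ̂, A = 2σ̂–3σ̂, * = beyond 3σ̂; sign = side of CL): 1:-C, 2:-B, 3:-C, 4:+B, 5:+C, 6:+B, 7:+C, 8:+A, 9:-C, 10:+A
Rule 2 (two of three consecutive points beyond the same 2σ limit) is satisfied at point 10.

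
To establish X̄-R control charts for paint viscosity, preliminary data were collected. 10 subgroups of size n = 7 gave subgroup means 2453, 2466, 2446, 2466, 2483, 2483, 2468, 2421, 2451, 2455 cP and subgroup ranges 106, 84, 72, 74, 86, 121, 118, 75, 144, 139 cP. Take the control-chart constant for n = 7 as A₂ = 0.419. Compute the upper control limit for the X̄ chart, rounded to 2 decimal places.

2501.90

X̄̄ = (2453 + 2466 + 2446 + 2466 + 2483 + 2483 + 2468 + 2421 + 2451 + 2455) / 10 = 24592.0000 / 10 = 2459.2000
R̄ = (106 + 84 + 72 + 74 + 86 + 121 + 118 + 75 + 144 + 139) / 10 = 1019.0000 / 10 = 101.9000
UCL = X̄̄ + A₂·R̄ = 2459.2000 + 0.419 × 101.9000 = 2501.8961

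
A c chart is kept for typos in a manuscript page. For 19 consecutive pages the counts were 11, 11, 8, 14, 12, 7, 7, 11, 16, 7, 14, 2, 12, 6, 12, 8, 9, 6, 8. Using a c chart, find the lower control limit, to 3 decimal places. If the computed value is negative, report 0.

0.267

c̄ = (11 + 11 + 8 + 14 + 12 + 7 + 7 + 11 + 16 + 7 + 14 + 2 + 12 + 6 + 12 + 8 + 9 + 6 + 8) / 19 = 181 / 19 = 9.5263
LCL = c̄ − 3√c̄ = 9.5263 − 3 × 3.0865 = 0.2669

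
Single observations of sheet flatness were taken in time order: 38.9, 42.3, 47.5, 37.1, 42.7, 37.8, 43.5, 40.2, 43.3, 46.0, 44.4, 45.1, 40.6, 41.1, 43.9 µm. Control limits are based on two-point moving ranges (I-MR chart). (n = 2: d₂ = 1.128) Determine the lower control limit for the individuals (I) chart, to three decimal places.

31.959

X̄ = (38.9 + 42.3 + 47.5 + 37.1 + 42.7 + 37.8 + 43.5 + 40.2 + 43.3 + 46.0 + 44.4 + 45.1 + 40.6 + 41.1 + 43.9) / 15 = 42.2933
Moving ranges: 3.4, 5.2, 10.4, 5.6, 4.9, 5.7, 3.3, 3.1, 2.7, 1.6, 0.7, 4.5, 0.5, 2.8; M̄R̄ = 54.4000 / 14 = 3.8857
LCL = X̄ − 3·M̄R̄/d₂ = 42.2933 − 3 × 3.8857 / 1.128 = 31.9590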